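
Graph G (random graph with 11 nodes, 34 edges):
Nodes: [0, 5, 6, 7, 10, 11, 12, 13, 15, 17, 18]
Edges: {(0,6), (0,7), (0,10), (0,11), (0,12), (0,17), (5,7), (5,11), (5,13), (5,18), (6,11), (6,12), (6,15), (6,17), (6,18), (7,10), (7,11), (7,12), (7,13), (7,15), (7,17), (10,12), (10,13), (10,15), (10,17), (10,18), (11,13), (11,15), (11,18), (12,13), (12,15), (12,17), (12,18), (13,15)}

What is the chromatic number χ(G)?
Clique number ω(G) = 5 (lower bound: χ ≥ ω).
The clique on [0, 7, 10, 12, 17] has size 5, forcing χ ≥ 5, and the coloring below uses 5 colors, so χ(G) = 5.
A valid 5-coloring: color 1: [11, 12]; color 2: [6, 7]; color 3: [5, 10]; color 4: [15, 17, 18]; color 5: [0, 13].

χ(G) = 5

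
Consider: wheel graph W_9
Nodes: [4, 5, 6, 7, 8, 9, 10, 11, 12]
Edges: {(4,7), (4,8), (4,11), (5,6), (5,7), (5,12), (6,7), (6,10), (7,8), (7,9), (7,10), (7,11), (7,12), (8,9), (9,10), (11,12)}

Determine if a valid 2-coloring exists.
No, G is not 2-colorable

The clique on vertices [4, 7, 8] has size 3 > 2, so it alone needs 3 colors.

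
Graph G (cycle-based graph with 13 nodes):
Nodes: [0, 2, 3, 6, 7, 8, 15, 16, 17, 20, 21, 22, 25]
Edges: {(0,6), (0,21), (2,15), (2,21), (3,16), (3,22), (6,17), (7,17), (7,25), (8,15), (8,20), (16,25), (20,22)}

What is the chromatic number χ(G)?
Clique number ω(G) = 2 (lower bound: χ ≥ ω).
Odd cycle [20, 22, 3, 16, 25, 7, 17, 6, 0, 21, 2, 15, 8] needs 3 colors (χ ≥ 3).
The coloring below uses 3 colors, so χ(G) = 3.
A valid 3-coloring: color 1: [0, 3, 15, 17, 20, 25]; color 2: [6, 7, 8, 16, 21, 22]; color 3: [2].

χ(G) = 3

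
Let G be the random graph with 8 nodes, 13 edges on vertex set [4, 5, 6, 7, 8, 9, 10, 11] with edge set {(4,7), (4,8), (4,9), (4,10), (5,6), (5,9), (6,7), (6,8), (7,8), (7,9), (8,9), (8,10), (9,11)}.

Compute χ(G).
χ(G) = 4

Clique number ω(G) = 4 (lower bound: χ ≥ ω).
The clique on [4, 7, 8, 9] has size 4, forcing χ ≥ 4, and the coloring below uses 4 colors, so χ(G) = 4.
A valid 4-coloring: color 1: [6, 9, 10]; color 2: [5, 8, 11]; color 3: [4]; color 4: [7].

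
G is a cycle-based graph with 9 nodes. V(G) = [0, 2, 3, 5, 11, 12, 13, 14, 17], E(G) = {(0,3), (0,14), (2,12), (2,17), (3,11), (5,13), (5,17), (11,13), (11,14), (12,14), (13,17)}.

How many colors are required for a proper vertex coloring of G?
χ(G) = 3

Clique number ω(G) = 3 (lower bound: χ ≥ ω).
The clique on [5, 13, 17] has size 3, forcing χ ≥ 3, and the coloring below uses 3 colors, so χ(G) = 3.
A valid 3-coloring: color 1: [2, 3, 13, 14]; color 2: [0, 11, 12, 17]; color 3: [5].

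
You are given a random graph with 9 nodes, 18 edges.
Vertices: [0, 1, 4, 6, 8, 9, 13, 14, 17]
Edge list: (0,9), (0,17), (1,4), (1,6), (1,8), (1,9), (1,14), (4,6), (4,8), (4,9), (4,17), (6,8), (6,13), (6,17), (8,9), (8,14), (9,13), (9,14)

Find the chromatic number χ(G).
Clique number ω(G) = 4 (lower bound: χ ≥ ω).
The clique on [1, 4, 8, 9] has size 4, forcing χ ≥ 4, and the coloring below uses 4 colors, so χ(G) = 4.
A valid 4-coloring: color 1: [6, 9]; color 2: [8, 13, 17]; color 3: [0, 4, 14]; color 4: [1].

χ(G) = 4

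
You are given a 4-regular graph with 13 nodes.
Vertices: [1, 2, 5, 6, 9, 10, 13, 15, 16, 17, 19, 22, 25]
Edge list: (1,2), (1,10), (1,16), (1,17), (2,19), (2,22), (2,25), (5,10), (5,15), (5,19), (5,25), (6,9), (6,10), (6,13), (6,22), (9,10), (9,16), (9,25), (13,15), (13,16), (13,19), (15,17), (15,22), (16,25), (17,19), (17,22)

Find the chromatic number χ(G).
χ(G) = 3

Clique number ω(G) = 3 (lower bound: χ ≥ ω).
The clique on [6, 9, 10] has size 3, forcing χ ≥ 3, and the coloring below uses 3 colors, so χ(G) = 3.
A valid 3-coloring: color 1: [2, 5, 6, 16, 17]; color 2: [1, 9, 13, 22]; color 3: [10, 15, 19, 25].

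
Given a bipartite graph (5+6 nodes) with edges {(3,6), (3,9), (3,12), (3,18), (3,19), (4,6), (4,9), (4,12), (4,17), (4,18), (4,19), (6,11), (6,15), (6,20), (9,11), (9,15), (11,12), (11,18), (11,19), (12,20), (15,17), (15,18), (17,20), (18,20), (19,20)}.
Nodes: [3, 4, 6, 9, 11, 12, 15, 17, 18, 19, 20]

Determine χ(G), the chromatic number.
Clique number ω(G) = 2 (lower bound: χ ≥ ω).
The graph is bipartite (no odd cycle), so 2 colors suffice: χ(G) = 2.
A valid 2-coloring: color 1: [3, 4, 11, 15, 20]; color 2: [6, 9, 12, 17, 18, 19].

χ(G) = 2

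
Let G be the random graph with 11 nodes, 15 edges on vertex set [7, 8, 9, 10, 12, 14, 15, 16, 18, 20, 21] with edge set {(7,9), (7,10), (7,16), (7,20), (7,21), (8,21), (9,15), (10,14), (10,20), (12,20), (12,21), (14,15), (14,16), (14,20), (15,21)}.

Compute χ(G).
χ(G) = 3

Clique number ω(G) = 3 (lower bound: χ ≥ ω).
The clique on [7, 10, 20] has size 3, forcing χ ≥ 3, and the coloring below uses 3 colors, so χ(G) = 3.
A valid 3-coloring: color 1: [7, 8, 12, 14, 18]; color 2: [9, 16, 20, 21]; color 3: [10, 15].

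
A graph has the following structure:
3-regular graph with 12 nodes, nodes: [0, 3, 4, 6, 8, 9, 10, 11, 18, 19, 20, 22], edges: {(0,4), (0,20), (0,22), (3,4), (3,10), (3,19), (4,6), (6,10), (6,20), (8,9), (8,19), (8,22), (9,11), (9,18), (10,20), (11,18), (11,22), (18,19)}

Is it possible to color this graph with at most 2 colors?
The clique on vertices [6, 10, 20] has size 3 > 2, so it alone needs 3 colors.

No, G is not 2-colorable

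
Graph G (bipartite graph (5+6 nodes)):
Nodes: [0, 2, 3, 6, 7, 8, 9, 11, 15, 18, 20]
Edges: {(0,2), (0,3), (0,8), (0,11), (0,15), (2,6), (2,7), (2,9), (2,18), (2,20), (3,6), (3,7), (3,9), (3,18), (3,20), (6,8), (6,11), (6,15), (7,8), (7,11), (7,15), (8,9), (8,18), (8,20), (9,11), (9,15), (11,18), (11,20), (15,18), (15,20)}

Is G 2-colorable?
Yes, G is 2-colorable

A valid 2-coloring: color 1: [2, 3, 8, 11, 15]; color 2: [0, 6, 7, 9, 18, 20].
(χ(G) = 2 ≤ 2.)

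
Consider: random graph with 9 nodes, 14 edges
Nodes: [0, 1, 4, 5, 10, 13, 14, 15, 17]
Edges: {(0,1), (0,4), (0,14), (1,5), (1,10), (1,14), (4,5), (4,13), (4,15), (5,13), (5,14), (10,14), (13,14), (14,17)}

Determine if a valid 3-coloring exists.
A valid 3-coloring: color 1: [4, 14]; color 2: [1, 13, 15, 17]; color 3: [0, 5, 10].
(χ(G) = 3 ≤ 3.)

Yes, G is 3-colorable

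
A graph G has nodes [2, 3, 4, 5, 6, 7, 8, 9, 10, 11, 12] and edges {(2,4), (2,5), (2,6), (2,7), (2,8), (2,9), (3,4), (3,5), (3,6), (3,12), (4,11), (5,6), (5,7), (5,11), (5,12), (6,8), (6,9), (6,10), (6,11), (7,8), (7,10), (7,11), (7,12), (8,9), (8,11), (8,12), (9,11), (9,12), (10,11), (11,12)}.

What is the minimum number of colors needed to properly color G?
Clique number ω(G) = 4 (lower bound: χ ≥ ω).
The clique on [8, 9, 11, 12] has size 4, forcing χ ≥ 4, and the coloring below uses 4 colors, so χ(G) = 4.
A valid 4-coloring: color 1: [2, 3, 11]; color 2: [4, 6, 12]; color 3: [5, 8, 10]; color 4: [7, 9].

χ(G) = 4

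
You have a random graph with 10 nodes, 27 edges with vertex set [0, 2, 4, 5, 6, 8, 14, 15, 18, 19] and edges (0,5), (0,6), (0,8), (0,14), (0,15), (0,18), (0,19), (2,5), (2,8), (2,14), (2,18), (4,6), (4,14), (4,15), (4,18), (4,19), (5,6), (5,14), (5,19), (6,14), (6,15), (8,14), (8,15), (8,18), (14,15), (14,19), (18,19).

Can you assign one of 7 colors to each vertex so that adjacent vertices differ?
Yes, G is 7-colorable

A valid 7-coloring: color 1: [14, 18]; color 2: [0, 2, 4]; color 3: [6, 8, 19]; color 4: [5, 15].
(χ(G) = 4 ≤ 7.)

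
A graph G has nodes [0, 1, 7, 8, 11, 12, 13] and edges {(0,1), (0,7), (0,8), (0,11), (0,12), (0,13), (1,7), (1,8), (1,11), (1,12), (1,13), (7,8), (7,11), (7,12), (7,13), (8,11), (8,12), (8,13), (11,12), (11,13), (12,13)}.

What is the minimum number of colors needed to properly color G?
χ(G) = 7

Clique number ω(G) = 7 (lower bound: χ ≥ ω).
The clique on [0, 1, 7, 8, 11, 12, 13] has size 7, forcing χ ≥ 7, and the coloring below uses 7 colors, so χ(G) = 7.
A valid 7-coloring: color 1: [7]; color 2: [13]; color 3: [8]; color 4: [0]; color 5: [11]; color 6: [12]; color 7: [1].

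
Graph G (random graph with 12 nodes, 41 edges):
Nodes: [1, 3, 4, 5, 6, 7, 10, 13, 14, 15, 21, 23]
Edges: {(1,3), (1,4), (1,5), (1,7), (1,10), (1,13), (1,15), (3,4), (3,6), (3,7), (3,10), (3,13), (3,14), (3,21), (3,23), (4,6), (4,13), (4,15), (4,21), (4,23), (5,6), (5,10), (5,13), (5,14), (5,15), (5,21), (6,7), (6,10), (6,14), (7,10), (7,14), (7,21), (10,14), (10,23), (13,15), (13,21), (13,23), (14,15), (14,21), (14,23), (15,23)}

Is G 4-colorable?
The clique on vertices [3, 6, 7, 10, 14] has size 5 > 4, so it alone needs 5 colors.

No, G is not 4-colorable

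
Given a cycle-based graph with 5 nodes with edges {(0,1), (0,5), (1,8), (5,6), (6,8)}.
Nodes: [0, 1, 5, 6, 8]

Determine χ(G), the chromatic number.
χ(G) = 3

Clique number ω(G) = 2 (lower bound: χ ≥ ω).
Odd cycle [8, 6, 5, 0, 1] needs 3 colors (χ ≥ 3).
The coloring below uses 3 colors, so χ(G) = 3.
A valid 3-coloring: color 1: [0, 8]; color 2: [1, 6]; color 3: [5].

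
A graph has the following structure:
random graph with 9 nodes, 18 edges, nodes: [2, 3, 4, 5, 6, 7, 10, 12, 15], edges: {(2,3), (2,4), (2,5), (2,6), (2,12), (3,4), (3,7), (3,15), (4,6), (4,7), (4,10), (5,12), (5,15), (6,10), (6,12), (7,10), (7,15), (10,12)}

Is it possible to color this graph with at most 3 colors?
No, G is not 3-colorable

Odd cycle [7, 10, 6, 2, 3] needs 3 colors (χ ≥ 3).
Vertex 4 is adjacent to every vertex of [2, 3, 6, 7, 10], which already need 3 colors among themselves, so 4 needs a new color (χ ≥ 4).
Hence χ(G) ≥ 4 > 3, so no proper 3-coloring exists.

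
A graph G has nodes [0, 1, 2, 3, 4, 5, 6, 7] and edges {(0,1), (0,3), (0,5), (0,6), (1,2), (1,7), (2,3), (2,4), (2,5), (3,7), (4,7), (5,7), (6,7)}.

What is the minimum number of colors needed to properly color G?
Clique number ω(G) = 2 (lower bound: χ ≥ ω).
The graph is bipartite (no odd cycle), so 2 colors suffice: χ(G) = 2.
A valid 2-coloring: color 1: [0, 2, 7]; color 2: [1, 3, 4, 5, 6].

χ(G) = 2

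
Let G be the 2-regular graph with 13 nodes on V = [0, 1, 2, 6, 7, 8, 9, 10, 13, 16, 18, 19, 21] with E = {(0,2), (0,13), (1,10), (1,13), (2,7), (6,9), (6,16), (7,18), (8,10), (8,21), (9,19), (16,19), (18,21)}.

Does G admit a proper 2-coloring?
Odd cycle [8, 10, 1, 13, 0, 2, 7, 18, 21] needs 3 colors (χ ≥ 3).
Hence χ(G) ≥ 3 > 2, so no proper 2-coloring exists.

No, G is not 2-colorable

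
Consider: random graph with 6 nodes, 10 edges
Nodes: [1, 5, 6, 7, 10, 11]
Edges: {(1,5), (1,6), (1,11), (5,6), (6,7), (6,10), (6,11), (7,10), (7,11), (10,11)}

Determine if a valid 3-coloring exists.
No, G is not 3-colorable

The clique on vertices [6, 7, 10, 11] has size 4 > 3, so it alone needs 4 colors.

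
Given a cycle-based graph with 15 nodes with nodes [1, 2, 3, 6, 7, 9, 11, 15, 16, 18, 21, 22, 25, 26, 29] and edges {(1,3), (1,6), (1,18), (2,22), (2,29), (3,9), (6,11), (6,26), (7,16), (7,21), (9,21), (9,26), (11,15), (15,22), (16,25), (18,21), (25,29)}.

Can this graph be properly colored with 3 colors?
Yes, G is 3-colorable

A valid 3-coloring: color 1: [1, 11, 16, 21, 22, 26, 29]; color 2: [2, 6, 7, 9, 15, 18, 25]; color 3: [3].
(χ(G) = 3 ≤ 3.)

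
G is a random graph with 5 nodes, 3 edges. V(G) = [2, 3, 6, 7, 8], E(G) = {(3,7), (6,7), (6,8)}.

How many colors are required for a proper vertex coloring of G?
χ(G) = 2

Clique number ω(G) = 2 (lower bound: χ ≥ ω).
The graph is bipartite (no odd cycle), so 2 colors suffice: χ(G) = 2.
A valid 2-coloring: color 1: [2, 7, 8]; color 2: [3, 6].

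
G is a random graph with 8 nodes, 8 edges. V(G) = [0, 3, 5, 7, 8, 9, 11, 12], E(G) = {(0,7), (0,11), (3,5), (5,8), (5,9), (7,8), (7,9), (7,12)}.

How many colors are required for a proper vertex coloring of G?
χ(G) = 2

Clique number ω(G) = 2 (lower bound: χ ≥ ω).
The graph is bipartite (no odd cycle), so 2 colors suffice: χ(G) = 2.
A valid 2-coloring: color 1: [5, 7, 11]; color 2: [0, 3, 8, 9, 12].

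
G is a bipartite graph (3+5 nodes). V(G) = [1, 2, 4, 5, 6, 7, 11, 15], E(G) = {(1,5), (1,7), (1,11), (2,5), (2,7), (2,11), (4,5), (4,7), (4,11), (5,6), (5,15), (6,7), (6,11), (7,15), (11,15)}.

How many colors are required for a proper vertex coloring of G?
χ(G) = 2

Clique number ω(G) = 2 (lower bound: χ ≥ ω).
The graph is bipartite (no odd cycle), so 2 colors suffice: χ(G) = 2.
A valid 2-coloring: color 1: [5, 7, 11]; color 2: [1, 2, 4, 6, 15].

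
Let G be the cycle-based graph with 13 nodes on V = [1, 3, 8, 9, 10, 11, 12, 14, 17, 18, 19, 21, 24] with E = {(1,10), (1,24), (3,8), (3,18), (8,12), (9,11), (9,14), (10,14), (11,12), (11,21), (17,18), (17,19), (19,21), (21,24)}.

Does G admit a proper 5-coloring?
Yes, G is 5-colorable

A valid 5-coloring: color 1: [1, 3, 12, 14, 17, 21]; color 2: [8, 10, 11, 18, 19, 24]; color 3: [9].
(χ(G) = 3 ≤ 5.)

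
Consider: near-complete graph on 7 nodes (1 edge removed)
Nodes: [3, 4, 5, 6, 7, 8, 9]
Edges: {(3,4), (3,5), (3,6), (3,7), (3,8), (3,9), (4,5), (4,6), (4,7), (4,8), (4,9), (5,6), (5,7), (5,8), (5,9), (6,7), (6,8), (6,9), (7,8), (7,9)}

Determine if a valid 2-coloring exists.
No, G is not 2-colorable

The clique on vertices [3, 4, 5, 6, 7, 8] has size 6 > 2, so it alone needs 6 colors.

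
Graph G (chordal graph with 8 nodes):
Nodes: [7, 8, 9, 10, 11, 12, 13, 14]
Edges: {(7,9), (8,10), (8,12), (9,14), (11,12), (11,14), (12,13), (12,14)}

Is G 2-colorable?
The clique on vertices [11, 12, 14] has size 3 > 2, so it alone needs 3 colors.

No, G is not 2-colorable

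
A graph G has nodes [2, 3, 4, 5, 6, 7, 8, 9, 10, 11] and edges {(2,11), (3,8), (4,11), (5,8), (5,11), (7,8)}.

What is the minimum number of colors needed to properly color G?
χ(G) = 2

Clique number ω(G) = 2 (lower bound: χ ≥ ω).
The graph is bipartite (no odd cycle), so 2 colors suffice: χ(G) = 2.
A valid 2-coloring: color 1: [6, 8, 9, 10, 11]; color 2: [2, 3, 4, 5, 7].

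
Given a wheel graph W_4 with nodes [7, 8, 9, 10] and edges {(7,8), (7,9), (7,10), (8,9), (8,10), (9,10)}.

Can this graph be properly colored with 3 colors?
No, G is not 3-colorable

The clique on vertices [7, 8, 9, 10] has size 4 > 3, so it alone needs 4 colors.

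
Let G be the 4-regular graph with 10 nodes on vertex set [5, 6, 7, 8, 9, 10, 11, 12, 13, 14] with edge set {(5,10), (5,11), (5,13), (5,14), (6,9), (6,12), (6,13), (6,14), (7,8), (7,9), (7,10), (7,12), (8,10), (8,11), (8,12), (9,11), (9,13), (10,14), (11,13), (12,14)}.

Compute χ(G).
χ(G) = 4

Clique number ω(G) = 3 (lower bound: χ ≥ ω).
Suppose a proper 3-coloring c exists. The clique [5, 10, 14] takes 3 distinct colors; by symmetry let c(5) = 1, c(10) = 2, c(14) = 3.
- Vertex 6: neighbors [14] already have colors [3]; try each remaining color.
- Case c(6) = 1:
  - Vertex 12: neighbors [6, 14] already have colors [1, 3] ⇒ c(12) = 2.
  - Vertex 9: neighbors [6] already have colors [1]; try each remaining color.
  - Case c(9) = 2:
    - Vertex 11: neighbors [5, 9] already have colors [1, 2] ⇒ c(11) = 3.
    - Vertex 13: neighbors [5, 9, 11] already have colors [1, 2, 3] — all 3 colors blocked. Contradiction.
  - Case c(9) = 3:
    - Vertex 11: neighbors [5, 9] already have colors [1, 3] ⇒ c(11) = 2.
    - Vertex 13: neighbors [5, 11, 9] already have colors [1, 2, 3] — all 3 colors blocked. Contradiction.
- Case c(6) = 2:
  - Vertex 12: neighbors [6, 14] already have colors [2, 3] ⇒ c(12) = 1.
  - Vertex 7: neighbors [12, 10] already have colors [1, 2] ⇒ c(7) = 3.
  - Vertex 8: neighbors [12, 10, 7] already have colors [1, 2, 3] — all 3 colors blocked. Contradiction.
Every case ends in a contradiction, so G has no proper 3-coloring (χ ≥ 4).
The coloring below uses 4 colors, so χ(G) = 4.
A valid 4-coloring: color 1: [5, 6, 8]; color 2: [7, 13, 14]; color 3: [9, 10, 12]; color 4: [11].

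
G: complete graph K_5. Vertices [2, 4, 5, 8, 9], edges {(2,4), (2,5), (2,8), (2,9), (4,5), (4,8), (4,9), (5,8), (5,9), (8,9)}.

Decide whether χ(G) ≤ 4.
The clique on vertices [2, 4, 5, 8, 9] has size 5 > 4, so it alone needs 5 colors.

No, G is not 4-colorable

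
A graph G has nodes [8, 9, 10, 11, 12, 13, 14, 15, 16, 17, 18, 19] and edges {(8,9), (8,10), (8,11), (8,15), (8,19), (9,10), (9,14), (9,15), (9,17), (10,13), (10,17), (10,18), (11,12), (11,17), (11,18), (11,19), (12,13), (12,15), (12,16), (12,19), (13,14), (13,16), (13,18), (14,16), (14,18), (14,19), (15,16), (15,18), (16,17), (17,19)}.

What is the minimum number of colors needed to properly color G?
χ(G) = 4

Clique number ω(G) = 3 (lower bound: χ ≥ ω).
Suppose a proper 3-coloring c exists. The clique [8, 9, 10] takes 3 distinct colors; by symmetry let c(8) = 1, c(9) = 2, c(10) = 3.
- Vertex 15: neighbors [8, 9] already have colors [1, 2] ⇒ c(15) = 3.
- Vertex 17: neighbors [9, 10] already have colors [2, 3] ⇒ c(17) = 1.
- Vertex 16: neighbors [17, 15] already have colors [1, 3] ⇒ c(16) = 2.
- Vertex 12: neighbors [16, 15] already have colors [2, 3] ⇒ c(12) = 1.
- Vertex 13: neighbors [12, 16, 10] already have colors [1, 2, 3] — all 3 colors blocked. Contradiction.
The forced assignments end in a contradiction, so G has no proper 3-coloring (χ ≥ 4).
The coloring below uses 4 colors, so χ(G) = 4.
A valid 4-coloring: color 1: [11, 13, 15]; color 2: [8, 12, 14, 17]; color 3: [9, 16, 18, 19]; color 4: [10].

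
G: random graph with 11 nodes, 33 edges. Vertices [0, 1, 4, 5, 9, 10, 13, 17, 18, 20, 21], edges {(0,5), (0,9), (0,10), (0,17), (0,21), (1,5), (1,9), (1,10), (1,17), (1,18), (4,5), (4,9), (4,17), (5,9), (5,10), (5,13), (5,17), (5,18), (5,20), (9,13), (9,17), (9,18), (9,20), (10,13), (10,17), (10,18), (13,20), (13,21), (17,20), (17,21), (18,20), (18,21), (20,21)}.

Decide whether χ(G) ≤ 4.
A valid 4-coloring: color 1: [5, 21]; color 2: [13, 17, 18]; color 3: [9, 10]; color 4: [0, 1, 4, 20].
(χ(G) = 4 ≤ 4.)

Yes, G is 4-colorable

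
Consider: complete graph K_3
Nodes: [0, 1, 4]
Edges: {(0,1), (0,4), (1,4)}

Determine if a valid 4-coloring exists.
A valid 4-coloring: color 1: [0]; color 2: [1]; color 3: [4].
(χ(G) = 3 ≤ 4.)

Yes, G is 4-colorable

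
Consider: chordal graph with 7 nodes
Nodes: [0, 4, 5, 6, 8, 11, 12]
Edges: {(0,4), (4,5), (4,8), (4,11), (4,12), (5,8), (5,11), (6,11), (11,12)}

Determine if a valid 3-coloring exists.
A valid 3-coloring: color 1: [4, 6]; color 2: [0, 8, 11]; color 3: [5, 12].
(χ(G) = 3 ≤ 3.)

Yes, G is 3-colorable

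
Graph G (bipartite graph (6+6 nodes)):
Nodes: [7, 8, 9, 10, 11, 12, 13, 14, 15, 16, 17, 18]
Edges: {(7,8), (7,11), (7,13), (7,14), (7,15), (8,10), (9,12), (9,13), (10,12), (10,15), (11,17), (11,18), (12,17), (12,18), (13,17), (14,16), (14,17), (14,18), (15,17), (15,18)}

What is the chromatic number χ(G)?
Clique number ω(G) = 2 (lower bound: χ ≥ ω).
The graph is bipartite (no odd cycle), so 2 colors suffice: χ(G) = 2.
A valid 2-coloring: color 1: [7, 9, 10, 16, 17, 18]; color 2: [8, 11, 12, 13, 14, 15].

χ(G) = 2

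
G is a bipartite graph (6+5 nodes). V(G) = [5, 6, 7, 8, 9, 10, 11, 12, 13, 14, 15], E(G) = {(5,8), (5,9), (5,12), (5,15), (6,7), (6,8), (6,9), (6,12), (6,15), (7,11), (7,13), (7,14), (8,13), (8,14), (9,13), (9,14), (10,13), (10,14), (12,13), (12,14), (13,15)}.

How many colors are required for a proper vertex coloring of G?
χ(G) = 2

Clique number ω(G) = 2 (lower bound: χ ≥ ω).
The graph is bipartite (no odd cycle), so 2 colors suffice: χ(G) = 2.
A valid 2-coloring: color 1: [5, 6, 11, 13, 14]; color 2: [7, 8, 9, 10, 12, 15].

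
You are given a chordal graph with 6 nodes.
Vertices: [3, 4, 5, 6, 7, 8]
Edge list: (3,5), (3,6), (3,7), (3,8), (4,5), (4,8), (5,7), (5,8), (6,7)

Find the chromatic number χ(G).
Clique number ω(G) = 3 (lower bound: χ ≥ ω).
The clique on [3, 5, 8] has size 3, forcing χ ≥ 3, and the coloring below uses 3 colors, so χ(G) = 3.
A valid 3-coloring: color 1: [5, 6]; color 2: [3, 4]; color 3: [7, 8].

χ(G) = 3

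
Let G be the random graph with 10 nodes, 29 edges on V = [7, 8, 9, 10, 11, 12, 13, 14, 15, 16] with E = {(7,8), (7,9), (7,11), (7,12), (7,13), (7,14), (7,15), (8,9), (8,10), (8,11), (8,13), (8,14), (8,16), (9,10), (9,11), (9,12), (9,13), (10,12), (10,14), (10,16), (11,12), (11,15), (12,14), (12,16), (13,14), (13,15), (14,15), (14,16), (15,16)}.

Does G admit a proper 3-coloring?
The clique on vertices [8, 10, 14, 16] has size 4 > 3, so it alone needs 4 colors.

No, G is not 3-colorable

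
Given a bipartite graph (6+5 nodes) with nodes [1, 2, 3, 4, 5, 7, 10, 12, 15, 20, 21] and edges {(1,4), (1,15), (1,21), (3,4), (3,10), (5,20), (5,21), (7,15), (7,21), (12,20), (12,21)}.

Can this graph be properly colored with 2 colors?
Yes, G is 2-colorable

A valid 2-coloring: color 1: [2, 4, 10, 15, 20, 21]; color 2: [1, 3, 5, 7, 12].
(χ(G) = 2 ≤ 2.)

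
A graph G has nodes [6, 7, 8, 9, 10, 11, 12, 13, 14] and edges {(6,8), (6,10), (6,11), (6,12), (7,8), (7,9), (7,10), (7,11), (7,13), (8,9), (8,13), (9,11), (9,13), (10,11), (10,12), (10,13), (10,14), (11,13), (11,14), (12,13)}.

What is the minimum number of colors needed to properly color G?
Clique number ω(G) = 4 (lower bound: χ ≥ ω).
The clique on [7, 8, 9, 13] has size 4, forcing χ ≥ 4, and the coloring below uses 4 colors, so χ(G) = 4.
A valid 4-coloring: color 1: [9, 10]; color 2: [8, 11, 12]; color 3: [6, 13, 14]; color 4: [7].

χ(G) = 4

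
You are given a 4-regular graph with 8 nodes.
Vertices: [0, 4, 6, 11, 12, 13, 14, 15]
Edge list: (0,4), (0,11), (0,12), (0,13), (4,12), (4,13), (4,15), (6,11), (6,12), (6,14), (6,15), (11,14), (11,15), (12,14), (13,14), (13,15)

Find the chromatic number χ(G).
Clique number ω(G) = 3 (lower bound: χ ≥ ω).
The clique on [0, 4, 12] has size 3, forcing χ ≥ 3, and the coloring below uses 3 colors, so χ(G) = 3.
A valid 3-coloring: color 1: [11, 12, 13]; color 2: [4, 6]; color 3: [0, 14, 15].

χ(G) = 3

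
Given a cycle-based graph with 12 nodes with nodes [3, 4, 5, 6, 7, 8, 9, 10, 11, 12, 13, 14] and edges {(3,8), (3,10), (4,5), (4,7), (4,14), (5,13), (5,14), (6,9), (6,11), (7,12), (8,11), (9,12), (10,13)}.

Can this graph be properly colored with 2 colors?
The clique on vertices [4, 5, 14] has size 3 > 2, so it alone needs 3 colors.

No, G is not 2-colorable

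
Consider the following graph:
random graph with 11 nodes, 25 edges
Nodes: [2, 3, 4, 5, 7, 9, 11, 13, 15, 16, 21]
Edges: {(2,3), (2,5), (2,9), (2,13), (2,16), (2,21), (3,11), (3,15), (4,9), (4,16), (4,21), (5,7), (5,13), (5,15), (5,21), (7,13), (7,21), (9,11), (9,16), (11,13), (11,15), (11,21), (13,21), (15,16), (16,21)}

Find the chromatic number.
χ(G) = 4

Clique number ω(G) = 4 (lower bound: χ ≥ ω).
The clique on [2, 5, 13, 21] has size 4, forcing χ ≥ 4, and the coloring below uses 4 colors, so χ(G) = 4.
A valid 4-coloring: color 1: [9, 15, 21]; color 2: [2, 4, 7, 11]; color 3: [3, 13, 16]; color 4: [5].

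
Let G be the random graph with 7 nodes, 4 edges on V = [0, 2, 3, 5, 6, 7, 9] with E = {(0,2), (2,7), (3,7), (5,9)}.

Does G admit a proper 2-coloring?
A valid 2-coloring: color 1: [2, 3, 5, 6]; color 2: [0, 7, 9].
(χ(G) = 2 ≤ 2.)

Yes, G is 2-colorable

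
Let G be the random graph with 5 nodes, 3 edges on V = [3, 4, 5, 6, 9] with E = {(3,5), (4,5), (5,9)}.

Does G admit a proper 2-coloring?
Yes, G is 2-colorable

A valid 2-coloring: color 1: [5, 6]; color 2: [3, 4, 9].
(χ(G) = 2 ≤ 2.)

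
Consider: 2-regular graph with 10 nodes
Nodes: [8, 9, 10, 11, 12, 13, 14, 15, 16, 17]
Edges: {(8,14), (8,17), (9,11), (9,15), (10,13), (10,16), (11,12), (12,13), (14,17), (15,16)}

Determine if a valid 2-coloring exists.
No, G is not 2-colorable

The clique on vertices [8, 14, 17] has size 3 > 2, so it alone needs 3 colors.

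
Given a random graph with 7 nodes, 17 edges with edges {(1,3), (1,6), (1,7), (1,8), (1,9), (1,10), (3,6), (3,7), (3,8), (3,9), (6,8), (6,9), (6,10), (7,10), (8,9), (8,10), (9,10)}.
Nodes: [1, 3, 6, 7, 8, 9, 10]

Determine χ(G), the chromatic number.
χ(G) = 5

Clique number ω(G) = 5 (lower bound: χ ≥ ω).
The clique on [1, 6, 8, 9, 10] has size 5, forcing χ ≥ 5, and the coloring below uses 5 colors, so χ(G) = 5.
A valid 5-coloring: color 1: [1]; color 2: [7, 8]; color 3: [9]; color 4: [3, 10]; color 5: [6].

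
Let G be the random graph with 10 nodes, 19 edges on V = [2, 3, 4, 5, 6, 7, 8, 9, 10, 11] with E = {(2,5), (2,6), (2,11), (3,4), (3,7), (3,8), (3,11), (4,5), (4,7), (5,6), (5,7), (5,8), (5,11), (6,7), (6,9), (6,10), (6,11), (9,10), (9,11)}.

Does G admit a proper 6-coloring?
A valid 6-coloring: color 1: [3, 5, 9]; color 2: [4, 6, 8]; color 3: [7, 10, 11]; color 4: [2].
(χ(G) = 4 ≤ 6.)

Yes, G is 6-colorable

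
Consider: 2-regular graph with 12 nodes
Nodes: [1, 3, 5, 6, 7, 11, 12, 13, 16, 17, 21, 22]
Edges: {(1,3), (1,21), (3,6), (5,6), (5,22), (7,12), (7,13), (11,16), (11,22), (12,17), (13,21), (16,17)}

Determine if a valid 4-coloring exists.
A valid 4-coloring: color 1: [3, 5, 7, 11, 17, 21]; color 2: [1, 6, 12, 13, 16, 22].
(χ(G) = 2 ≤ 4.)

Yes, G is 4-colorable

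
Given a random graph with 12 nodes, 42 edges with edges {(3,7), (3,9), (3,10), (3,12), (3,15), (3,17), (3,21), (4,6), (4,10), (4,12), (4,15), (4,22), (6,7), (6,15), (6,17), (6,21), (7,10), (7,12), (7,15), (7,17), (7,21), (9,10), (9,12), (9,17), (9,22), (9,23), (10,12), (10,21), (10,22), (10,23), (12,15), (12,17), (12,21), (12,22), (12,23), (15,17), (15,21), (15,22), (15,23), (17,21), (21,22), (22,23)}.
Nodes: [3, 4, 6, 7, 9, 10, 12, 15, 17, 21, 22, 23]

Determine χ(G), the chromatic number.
χ(G) = 6

Clique number ω(G) = 6 (lower bound: χ ≥ ω).
The clique on [3, 7, 12, 15, 17, 21] has size 6, forcing χ ≥ 6, and the coloring below uses 6 colors, so χ(G) = 6.
A valid 6-coloring: color 1: [6, 12]; color 2: [10, 15]; color 3: [4, 9, 21]; color 4: [3, 22]; color 5: [7, 23]; color 6: [17].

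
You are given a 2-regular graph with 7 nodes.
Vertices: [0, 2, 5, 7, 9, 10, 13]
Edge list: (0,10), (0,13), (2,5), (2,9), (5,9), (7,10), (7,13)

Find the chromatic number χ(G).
Clique number ω(G) = 3 (lower bound: χ ≥ ω).
The clique on [2, 5, 9] has size 3, forcing χ ≥ 3, and the coloring below uses 3 colors, so χ(G) = 3.
A valid 3-coloring: color 1: [2, 10, 13]; color 2: [0, 5, 7]; color 3: [9].

χ(G) = 3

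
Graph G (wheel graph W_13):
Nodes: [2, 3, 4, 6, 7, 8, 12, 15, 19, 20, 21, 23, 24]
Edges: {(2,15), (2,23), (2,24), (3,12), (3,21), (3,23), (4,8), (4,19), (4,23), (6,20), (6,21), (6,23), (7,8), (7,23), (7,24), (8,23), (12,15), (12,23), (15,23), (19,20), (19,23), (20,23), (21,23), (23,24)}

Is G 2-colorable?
No, G is not 2-colorable

The clique on vertices [2, 23, 24] has size 3 > 2, so it alone needs 3 colors.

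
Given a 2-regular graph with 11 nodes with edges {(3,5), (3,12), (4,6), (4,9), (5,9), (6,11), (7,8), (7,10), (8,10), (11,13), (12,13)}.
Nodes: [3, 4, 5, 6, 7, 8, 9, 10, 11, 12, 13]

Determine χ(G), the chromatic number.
Clique number ω(G) = 3 (lower bound: χ ≥ ω).
The clique on [7, 8, 10] has size 3, forcing χ ≥ 3, and the coloring below uses 3 colors, so χ(G) = 3.
A valid 3-coloring: color 1: [3, 6, 7, 9, 13]; color 2: [4, 5, 10, 11, 12]; color 3: [8].

χ(G) = 3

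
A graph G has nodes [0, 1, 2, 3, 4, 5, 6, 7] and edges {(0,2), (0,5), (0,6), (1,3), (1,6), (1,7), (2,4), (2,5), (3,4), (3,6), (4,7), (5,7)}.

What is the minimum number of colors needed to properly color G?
Clique number ω(G) = 3 (lower bound: χ ≥ ω).
The clique on [0, 2, 5] has size 3, forcing χ ≥ 3, and the coloring below uses 3 colors, so χ(G) = 3.
A valid 3-coloring: color 1: [0, 3, 7]; color 2: [2, 6]; color 3: [1, 4, 5].

χ(G) = 3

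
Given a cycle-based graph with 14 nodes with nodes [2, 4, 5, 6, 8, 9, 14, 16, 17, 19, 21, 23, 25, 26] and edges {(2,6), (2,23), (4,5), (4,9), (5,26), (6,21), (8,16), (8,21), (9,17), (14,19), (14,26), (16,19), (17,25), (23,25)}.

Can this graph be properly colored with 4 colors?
A valid 4-coloring: color 1: [4, 6, 8, 17, 19, 23, 26]; color 2: [2, 5, 9, 14, 16, 21, 25].
(χ(G) = 2 ≤ 4.)

Yes, G is 4-colorable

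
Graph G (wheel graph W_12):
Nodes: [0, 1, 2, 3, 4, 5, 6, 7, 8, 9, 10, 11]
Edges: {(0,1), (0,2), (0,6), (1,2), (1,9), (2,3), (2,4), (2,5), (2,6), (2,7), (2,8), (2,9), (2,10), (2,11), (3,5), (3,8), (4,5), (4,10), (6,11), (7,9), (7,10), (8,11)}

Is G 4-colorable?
A valid 4-coloring: color 1: [2]; color 2: [1, 3, 4, 7, 11]; color 3: [0, 5, 8, 9, 10]; color 4: [6].
(χ(G) = 4 ≤ 4.)

Yes, G is 4-colorable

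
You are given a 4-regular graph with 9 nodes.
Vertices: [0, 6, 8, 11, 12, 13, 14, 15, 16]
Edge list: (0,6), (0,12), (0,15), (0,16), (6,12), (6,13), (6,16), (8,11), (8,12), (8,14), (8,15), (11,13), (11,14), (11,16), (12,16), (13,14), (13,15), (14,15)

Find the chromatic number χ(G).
χ(G) = 4

Clique number ω(G) = 4 (lower bound: χ ≥ ω).
The clique on [0, 6, 12, 16] has size 4, forcing χ ≥ 4, and the coloring below uses 4 colors, so χ(G) = 4.
A valid 4-coloring: color 1: [11, 12, 15]; color 2: [8, 13, 16]; color 3: [0, 14]; color 4: [6].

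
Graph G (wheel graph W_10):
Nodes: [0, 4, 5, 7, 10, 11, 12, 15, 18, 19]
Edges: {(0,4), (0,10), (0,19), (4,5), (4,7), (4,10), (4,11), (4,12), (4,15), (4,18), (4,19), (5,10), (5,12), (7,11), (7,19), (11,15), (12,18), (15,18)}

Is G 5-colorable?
A valid 5-coloring: color 1: [4]; color 2: [0, 5, 7, 15]; color 3: [10, 11, 12, 19]; color 4: [18].
(χ(G) = 4 ≤ 5.)

Yes, G is 5-colorable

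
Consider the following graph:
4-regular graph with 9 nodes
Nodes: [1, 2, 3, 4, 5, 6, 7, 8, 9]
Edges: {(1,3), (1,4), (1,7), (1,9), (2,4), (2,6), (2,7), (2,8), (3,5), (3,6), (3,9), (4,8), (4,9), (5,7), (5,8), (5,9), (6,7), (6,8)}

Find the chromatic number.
Clique number ω(G) = 3 (lower bound: χ ≥ ω).
Suppose a proper 3-coloring c exists. The clique [1, 3, 9] takes 3 distinct colors; by symmetry let c(1) = 1, c(3) = 2, c(9) = 3.
- Vertex 4: neighbors [1, 9] already have colors [1, 3] ⇒ c(4) = 2.
- Vertex 5: neighbors [3, 9] already have colors [2, 3] ⇒ c(5) = 1.
- Vertex 8: neighbors [5, 4] already have colors [1, 2] ⇒ c(8) = 3.
- Vertex 2: neighbors [4, 8] already have colors [2, 3] ⇒ c(2) = 1.
- Vertex 6: neighbors [2, 3, 8] already have colors [1, 2, 3] — all 3 colors blocked. Contradiction.
The forced assignments end in a contradiction, so G has no proper 3-coloring (χ ≥ 4).
The coloring below uses 4 colors, so χ(G) = 4.
A valid 4-coloring: color 1: [3, 7, 8]; color 2: [1, 2, 5]; color 3: [6, 9]; color 4: [4].

χ(G) = 4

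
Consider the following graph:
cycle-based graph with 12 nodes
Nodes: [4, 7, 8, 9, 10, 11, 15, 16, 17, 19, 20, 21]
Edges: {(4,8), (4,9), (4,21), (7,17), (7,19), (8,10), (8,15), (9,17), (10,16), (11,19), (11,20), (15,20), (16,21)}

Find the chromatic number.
Clique number ω(G) = 2 (lower bound: χ ≥ ω).
Odd cycle [10, 16, 21, 4, 8] needs 3 colors (χ ≥ 3).
The coloring below uses 3 colors, so χ(G) = 3.
A valid 3-coloring: color 1: [7, 8, 9, 16, 20]; color 2: [4, 10, 15, 17, 19]; color 3: [11, 21].

χ(G) = 3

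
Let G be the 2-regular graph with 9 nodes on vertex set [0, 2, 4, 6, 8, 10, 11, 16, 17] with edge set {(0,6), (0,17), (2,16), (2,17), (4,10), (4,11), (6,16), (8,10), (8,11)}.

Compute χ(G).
χ(G) = 3

Clique number ω(G) = 2 (lower bound: χ ≥ ω).
Odd cycle [6, 0, 17, 2, 16] needs 3 colors (χ ≥ 3).
The coloring below uses 3 colors, so χ(G) = 3.
A valid 3-coloring: color 1: [2, 4, 6, 8]; color 2: [10, 11, 16, 17]; color 3: [0].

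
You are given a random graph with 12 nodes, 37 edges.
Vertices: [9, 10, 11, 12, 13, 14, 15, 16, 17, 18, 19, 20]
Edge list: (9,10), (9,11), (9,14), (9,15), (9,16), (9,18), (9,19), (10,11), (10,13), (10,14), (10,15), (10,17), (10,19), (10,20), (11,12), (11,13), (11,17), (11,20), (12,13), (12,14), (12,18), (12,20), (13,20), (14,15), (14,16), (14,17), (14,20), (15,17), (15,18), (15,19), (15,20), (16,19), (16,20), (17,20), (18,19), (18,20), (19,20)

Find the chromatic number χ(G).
χ(G) = 5

Clique number ω(G) = 5 (lower bound: χ ≥ ω).
The clique on [10, 14, 15, 17, 20] has size 5, forcing χ ≥ 5, and the coloring below uses 5 colors, so χ(G) = 5.
A valid 5-coloring: color 1: [9, 20]; color 2: [10, 16, 18]; color 3: [11, 14, 19]; color 4: [12, 15]; color 5: [13, 17].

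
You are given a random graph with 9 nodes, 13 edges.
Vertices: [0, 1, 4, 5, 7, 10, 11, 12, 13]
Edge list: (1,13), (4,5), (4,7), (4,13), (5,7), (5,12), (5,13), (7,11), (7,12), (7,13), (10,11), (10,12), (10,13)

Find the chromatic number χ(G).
χ(G) = 4

Clique number ω(G) = 4 (lower bound: χ ≥ ω).
The clique on [4, 5, 7, 13] has size 4, forcing χ ≥ 4, and the coloring below uses 4 colors, so χ(G) = 4.
A valid 4-coloring: color 1: [0, 1, 7, 10]; color 2: [11, 12, 13]; color 3: [5]; color 4: [4].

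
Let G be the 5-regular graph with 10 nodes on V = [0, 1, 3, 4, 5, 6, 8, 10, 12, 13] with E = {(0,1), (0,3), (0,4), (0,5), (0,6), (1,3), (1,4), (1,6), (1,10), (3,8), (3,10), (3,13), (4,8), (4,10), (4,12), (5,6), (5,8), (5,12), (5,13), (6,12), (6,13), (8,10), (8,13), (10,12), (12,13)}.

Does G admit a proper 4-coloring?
Yes, G is 4-colorable

A valid 4-coloring: color 1: [1, 5]; color 2: [0, 8, 12]; color 3: [10, 13]; color 4: [3, 4, 6].
(χ(G) = 4 ≤ 4.)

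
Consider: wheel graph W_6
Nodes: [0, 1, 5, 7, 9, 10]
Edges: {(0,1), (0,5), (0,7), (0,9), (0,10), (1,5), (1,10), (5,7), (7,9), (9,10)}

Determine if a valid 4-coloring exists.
A valid 4-coloring: color 1: [0]; color 2: [1, 7]; color 3: [5, 9]; color 4: [10].
(χ(G) = 4 ≤ 4.)

Yes, G is 4-colorable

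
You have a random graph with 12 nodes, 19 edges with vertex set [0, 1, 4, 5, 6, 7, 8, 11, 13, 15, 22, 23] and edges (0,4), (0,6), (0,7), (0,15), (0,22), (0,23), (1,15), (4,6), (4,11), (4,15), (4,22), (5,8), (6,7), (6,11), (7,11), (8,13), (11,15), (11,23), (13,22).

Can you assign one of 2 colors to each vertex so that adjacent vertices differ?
The clique on vertices [0, 4, 15] has size 3 > 2, so it alone needs 3 colors.

No, G is not 2-colorable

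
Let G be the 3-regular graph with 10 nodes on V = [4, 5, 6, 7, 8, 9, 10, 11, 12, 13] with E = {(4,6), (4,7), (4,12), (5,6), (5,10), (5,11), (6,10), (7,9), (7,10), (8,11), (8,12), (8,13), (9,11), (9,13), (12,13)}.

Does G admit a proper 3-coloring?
Yes, G is 3-colorable

A valid 3-coloring: color 1: [4, 8, 9, 10]; color 2: [5, 7, 12]; color 3: [6, 11, 13].
(χ(G) = 3 ≤ 3.)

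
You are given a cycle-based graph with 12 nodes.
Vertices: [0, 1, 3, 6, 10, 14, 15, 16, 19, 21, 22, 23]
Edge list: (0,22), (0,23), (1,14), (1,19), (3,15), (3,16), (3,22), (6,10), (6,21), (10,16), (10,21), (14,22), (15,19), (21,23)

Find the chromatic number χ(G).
χ(G) = 3

Clique number ω(G) = 3 (lower bound: χ ≥ ω).
The clique on [6, 10, 21] has size 3, forcing χ ≥ 3, and the coloring below uses 3 colors, so χ(G) = 3.
A valid 3-coloring: color 1: [0, 3, 14, 19, 21]; color 2: [1, 10, 15, 22, 23]; color 3: [6, 16].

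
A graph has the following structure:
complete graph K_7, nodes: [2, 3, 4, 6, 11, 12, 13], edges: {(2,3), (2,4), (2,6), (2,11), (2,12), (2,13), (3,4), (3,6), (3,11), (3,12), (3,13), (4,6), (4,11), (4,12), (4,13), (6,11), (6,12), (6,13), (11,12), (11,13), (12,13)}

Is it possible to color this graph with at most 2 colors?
The clique on vertices [2, 3, 4, 6, 11, 12, 13] has size 7 > 2, so it alone needs 7 colors.

No, G is not 2-colorable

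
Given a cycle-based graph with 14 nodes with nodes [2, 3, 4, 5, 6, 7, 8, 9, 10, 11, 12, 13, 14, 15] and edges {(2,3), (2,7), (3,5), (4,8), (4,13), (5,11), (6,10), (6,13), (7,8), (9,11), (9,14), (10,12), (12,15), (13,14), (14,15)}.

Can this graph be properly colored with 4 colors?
Yes, G is 4-colorable

A valid 4-coloring: color 1: [3, 4, 6, 7, 11, 12, 14]; color 2: [2, 5, 8, 9, 10, 13, 15].
(χ(G) = 2 ≤ 4.)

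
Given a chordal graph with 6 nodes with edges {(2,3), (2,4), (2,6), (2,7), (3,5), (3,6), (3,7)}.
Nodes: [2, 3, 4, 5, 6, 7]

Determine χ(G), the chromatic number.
Clique number ω(G) = 3 (lower bound: χ ≥ ω).
The clique on [2, 3, 6] has size 3, forcing χ ≥ 3, and the coloring below uses 3 colors, so χ(G) = 3.
A valid 3-coloring: color 1: [3, 4]; color 2: [2, 5]; color 3: [6, 7].

χ(G) = 3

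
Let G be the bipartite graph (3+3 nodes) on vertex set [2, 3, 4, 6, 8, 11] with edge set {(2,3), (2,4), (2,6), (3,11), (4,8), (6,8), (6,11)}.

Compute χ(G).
χ(G) = 2

Clique number ω(G) = 2 (lower bound: χ ≥ ω).
The graph is bipartite (no odd cycle), so 2 colors suffice: χ(G) = 2.
A valid 2-coloring: color 1: [2, 8, 11]; color 2: [3, 4, 6].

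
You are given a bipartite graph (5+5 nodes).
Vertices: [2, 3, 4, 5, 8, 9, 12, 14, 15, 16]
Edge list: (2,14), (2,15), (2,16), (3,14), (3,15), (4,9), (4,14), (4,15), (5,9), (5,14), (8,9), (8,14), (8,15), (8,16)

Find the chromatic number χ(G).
Clique number ω(G) = 2 (lower bound: χ ≥ ω).
The graph is bipartite (no odd cycle), so 2 colors suffice: χ(G) = 2.
A valid 2-coloring: color 1: [9, 12, 14, 15, 16]; color 2: [2, 3, 4, 5, 8].

χ(G) = 2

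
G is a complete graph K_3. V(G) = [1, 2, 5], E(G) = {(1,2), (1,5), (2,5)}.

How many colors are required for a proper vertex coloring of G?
Clique number ω(G) = 3 (lower bound: χ ≥ ω).
The clique on [1, 2, 5] has size 3, forcing χ ≥ 3, and the coloring below uses 3 colors, so χ(G) = 3.
A valid 3-coloring: color 1: [5]; color 2: [2]; color 3: [1].

χ(G) = 3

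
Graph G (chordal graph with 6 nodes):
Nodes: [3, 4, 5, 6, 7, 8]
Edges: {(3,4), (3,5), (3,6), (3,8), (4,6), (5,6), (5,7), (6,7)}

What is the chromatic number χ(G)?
Clique number ω(G) = 3 (lower bound: χ ≥ ω).
The clique on [3, 4, 6] has size 3, forcing χ ≥ 3, and the coloring below uses 3 colors, so χ(G) = 3.
A valid 3-coloring: color 1: [6, 8]; color 2: [3, 7]; color 3: [4, 5].

χ(G) = 3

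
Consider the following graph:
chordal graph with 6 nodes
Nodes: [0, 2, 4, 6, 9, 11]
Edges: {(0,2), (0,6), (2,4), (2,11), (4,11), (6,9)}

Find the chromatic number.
χ(G) = 3

Clique number ω(G) = 3 (lower bound: χ ≥ ω).
The clique on [2, 4, 11] has size 3, forcing χ ≥ 3, and the coloring below uses 3 colors, so χ(G) = 3.
A valid 3-coloring: color 1: [2, 6]; color 2: [0, 4, 9]; color 3: [11].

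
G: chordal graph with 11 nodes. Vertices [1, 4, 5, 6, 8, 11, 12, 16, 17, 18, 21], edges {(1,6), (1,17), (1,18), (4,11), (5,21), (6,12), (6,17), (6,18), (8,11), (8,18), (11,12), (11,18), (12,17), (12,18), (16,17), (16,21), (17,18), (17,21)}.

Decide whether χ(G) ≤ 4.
Yes, G is 4-colorable

A valid 4-coloring: color 1: [4, 18, 21]; color 2: [5, 11, 17]; color 3: [6, 8, 16]; color 4: [1, 12].
(χ(G) = 4 ≤ 4.)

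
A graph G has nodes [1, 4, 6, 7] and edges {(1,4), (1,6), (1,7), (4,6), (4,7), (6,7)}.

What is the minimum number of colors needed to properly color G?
χ(G) = 4

Clique number ω(G) = 4 (lower bound: χ ≥ ω).
The clique on [1, 4, 6, 7] has size 4, forcing χ ≥ 4, and the coloring below uses 4 colors, so χ(G) = 4.
A valid 4-coloring: color 1: [1]; color 2: [4]; color 3: [7]; color 4: [6].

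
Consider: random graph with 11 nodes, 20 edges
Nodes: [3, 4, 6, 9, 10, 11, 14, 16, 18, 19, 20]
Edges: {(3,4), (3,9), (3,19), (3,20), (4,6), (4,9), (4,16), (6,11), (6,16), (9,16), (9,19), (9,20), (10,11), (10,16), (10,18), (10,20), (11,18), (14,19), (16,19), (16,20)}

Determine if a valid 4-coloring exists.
Yes, G is 4-colorable

A valid 4-coloring: color 1: [3, 14, 16, 18]; color 2: [6, 9, 10]; color 3: [4, 11, 19, 20].
(χ(G) = 3 ≤ 4.)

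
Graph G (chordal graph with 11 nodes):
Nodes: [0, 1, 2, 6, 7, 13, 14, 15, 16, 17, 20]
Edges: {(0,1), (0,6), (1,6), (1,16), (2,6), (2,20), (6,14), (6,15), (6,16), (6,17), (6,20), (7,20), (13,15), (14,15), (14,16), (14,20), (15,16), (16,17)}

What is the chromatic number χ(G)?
Clique number ω(G) = 4 (lower bound: χ ≥ ω).
The clique on [6, 14, 15, 16] has size 4, forcing χ ≥ 4, and the coloring below uses 4 colors, so χ(G) = 4.
A valid 4-coloring: color 1: [6, 7, 13]; color 2: [0, 16, 20]; color 3: [1, 2, 14, 17]; color 4: [15].

χ(G) = 4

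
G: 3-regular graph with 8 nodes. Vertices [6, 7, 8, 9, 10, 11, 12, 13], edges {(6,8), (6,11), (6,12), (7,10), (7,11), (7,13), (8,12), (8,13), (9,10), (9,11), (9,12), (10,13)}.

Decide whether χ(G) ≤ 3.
Yes, G is 3-colorable

A valid 3-coloring: color 1: [11, 12, 13]; color 2: [7, 8, 9]; color 3: [6, 10].
(χ(G) = 3 ≤ 3.)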